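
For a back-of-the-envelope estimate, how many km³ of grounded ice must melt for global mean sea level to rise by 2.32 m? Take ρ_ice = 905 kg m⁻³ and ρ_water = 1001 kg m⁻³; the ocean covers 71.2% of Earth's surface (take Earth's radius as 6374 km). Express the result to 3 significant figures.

Required water volume = Δh × A = 2.32 m × 3.64×10^14 m² = 8.433×10^14 m³ = 8.433×10^5 km³.
Ice volume = water volume × ρ_w/ρ_ice = 8.433×10^5 × 1001/905 = 9.33×10^5 km³.

≈ 9.33×10^5 km³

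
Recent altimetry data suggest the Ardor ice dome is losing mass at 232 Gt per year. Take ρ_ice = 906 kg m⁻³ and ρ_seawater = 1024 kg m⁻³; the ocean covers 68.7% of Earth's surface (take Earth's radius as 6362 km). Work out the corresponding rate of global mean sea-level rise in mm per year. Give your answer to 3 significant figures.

≈ 0.648 mm/yr

ρ_w = 1024 kg m⁻³. Annual water volume added = 232 Gt / ρ_w = 2.320×10^14 kg / 1024 kg m⁻³ = 2.266×10^11 m³.
Δh per year = 2.266×10^11 / 3.49×10^14 = 6.48×10^-4 m = 0.648 mm.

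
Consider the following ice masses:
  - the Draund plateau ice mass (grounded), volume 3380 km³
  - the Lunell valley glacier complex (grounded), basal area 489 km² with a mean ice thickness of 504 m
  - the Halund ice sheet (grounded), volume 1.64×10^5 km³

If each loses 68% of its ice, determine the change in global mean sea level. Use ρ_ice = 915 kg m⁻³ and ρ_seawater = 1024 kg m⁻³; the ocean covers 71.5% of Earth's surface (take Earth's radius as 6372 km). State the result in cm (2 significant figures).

Draund: 0.68 × 3380 km³ × (915/1024) = 2054 km³ of water.
Lunell: ice volume = 489 km² × 504 m = 246.5 km³; 0.68 × 246.5 × (915/1024) = 149.8 km³ of water.
Halund: 0.68 × 1.64×10^5 km³ × (915/1024) = 9.965×10^4 km³ of water.
Total added water ≈ 1.019×10^14 m³ over 3.65×10^14 m² → Δh = 0.279 m = 28 cm.

≈ 28 cm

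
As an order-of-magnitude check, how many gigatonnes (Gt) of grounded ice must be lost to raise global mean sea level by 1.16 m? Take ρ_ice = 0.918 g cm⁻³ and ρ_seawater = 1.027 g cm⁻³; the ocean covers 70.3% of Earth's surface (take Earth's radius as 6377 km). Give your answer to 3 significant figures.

Required water volume = Δh × A = 1.16 m × 3.59×10^14 m² = 4.167×10^14 m³.
ρ_w = 1.027 g cm⁻³ = 1027 kg m⁻³, so the mass of water = 4.167×10^14 m³ × 1027 kg m⁻³ = 4.280×10^17 kg = 4.28×10^5 Gt (and the same mass of ice, by conservation).

≈ 4.28×10^5 Gt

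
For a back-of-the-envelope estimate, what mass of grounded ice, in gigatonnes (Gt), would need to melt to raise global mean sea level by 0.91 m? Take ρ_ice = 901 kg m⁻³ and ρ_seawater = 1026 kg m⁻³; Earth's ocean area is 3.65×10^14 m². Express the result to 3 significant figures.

≈ 3.41×10^5 Gt

Required water volume = Δh × A = 0.91 m × 3.65×10^14 m² = 3.322×10^14 m³.
ρ_w = 1026 kg m⁻³, so the mass of water = 3.322×10^14 m³ × 1026 kg m⁻³ = 3.408×10^17 kg = 3.41×10^5 Gt (and the same mass of ice, by conservation).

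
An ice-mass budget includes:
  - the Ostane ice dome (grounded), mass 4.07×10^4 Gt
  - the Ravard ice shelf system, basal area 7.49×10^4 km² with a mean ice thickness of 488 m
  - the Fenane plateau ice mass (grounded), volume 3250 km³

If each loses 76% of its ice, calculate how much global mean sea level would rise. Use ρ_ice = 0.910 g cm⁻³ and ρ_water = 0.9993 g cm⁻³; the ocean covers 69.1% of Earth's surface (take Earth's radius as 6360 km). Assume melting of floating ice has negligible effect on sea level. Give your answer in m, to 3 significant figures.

Ostane: 0.76 × 4.07×10^4 Gt = 3.093×10^16 kg; dividing by ρ_w = 0.9993 g cm⁻³ = 999.3 kg m⁻³ gives 3.095×10^13 m³ of water.
The Ravard ice shelf system is floating and already displaces its own weight of water, so its melt adds essentially nothing to sea level.
Fenane: 0.76 × 3250 km³ × (910/999.3) = 2249 km³ of water.
Total added water ≈ 3.320×10^13 m³ over 3.51×10^14 m² → Δh = 0.0945 m.

≈ 0.0945 m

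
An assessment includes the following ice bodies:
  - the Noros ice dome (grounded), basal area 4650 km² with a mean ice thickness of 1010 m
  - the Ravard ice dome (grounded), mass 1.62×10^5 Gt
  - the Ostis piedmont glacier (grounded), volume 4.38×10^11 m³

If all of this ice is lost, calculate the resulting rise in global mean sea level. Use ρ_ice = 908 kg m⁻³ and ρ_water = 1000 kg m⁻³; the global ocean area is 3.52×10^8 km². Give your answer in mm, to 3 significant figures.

≈ 473 mm

Noros: ice volume = 4650 km² × 1010 m = 4696 km³; 4696 × (908/1000) = 4264 km³ of water.
Ravard: 1.62×10^5 Gt = 1.620×10^17 kg; dividing by ρ_w = 1000 kg m⁻³ gives 1.620×10^14 m³ of water.
Ostis: 4.38×10^11 m³ × (908/1000) = 3.977×10^11 m³ of water.
Total added water ≈ 1.667×10^14 m³ over 3.52×10^14 m² → Δh = 0.473 m = 473 mm.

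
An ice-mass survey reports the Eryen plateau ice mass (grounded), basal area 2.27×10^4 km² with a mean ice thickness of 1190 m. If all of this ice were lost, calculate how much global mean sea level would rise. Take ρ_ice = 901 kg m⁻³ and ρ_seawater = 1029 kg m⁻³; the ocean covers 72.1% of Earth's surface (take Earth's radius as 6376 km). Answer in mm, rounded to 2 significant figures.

≈ 64 mm

Eryen: ice volume = 2.27×10^4 km² × 1190 m = 2.701×10^4 km³; 2.701×10^4 × (901/1029) = 2.365×10^4 km³ of water.
Spread over 3.68×10^14 m² of ocean, Δh = 2.365×10^13 / 3.68×10^14 = 0.0642 m = 64 mm.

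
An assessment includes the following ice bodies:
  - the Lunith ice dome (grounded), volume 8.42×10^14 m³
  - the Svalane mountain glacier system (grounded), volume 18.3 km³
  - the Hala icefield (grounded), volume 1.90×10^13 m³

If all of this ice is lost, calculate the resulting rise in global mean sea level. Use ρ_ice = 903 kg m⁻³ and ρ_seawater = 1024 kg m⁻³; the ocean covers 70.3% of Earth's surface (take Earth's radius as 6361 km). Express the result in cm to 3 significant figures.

Lunith: 8.42×10^14 m³ × (903/1024) = 7.425×10^14 m³ of water.
Svalane: 18.3 km³ × (903/1024) = 16.14 km³ of water.
Hala: 1.90×10^13 m³ × (903/1024) = 1.675×10^13 m³ of water.
Total added water ≈ 7.593×10^14 m³ over 3.57×10^14 m² → Δh = 2.12 m = 212 cm.

≈ 212 cm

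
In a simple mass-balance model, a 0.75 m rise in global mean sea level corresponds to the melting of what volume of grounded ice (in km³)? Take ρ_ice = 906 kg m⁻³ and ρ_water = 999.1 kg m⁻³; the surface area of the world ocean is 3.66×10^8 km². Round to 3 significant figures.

≈ 3.03×10^5 km³

Required water volume = Δh × A = 0.75 m × 3.66×10^14 m² = 2.745×10^14 m³ = 2.745×10^5 km³.
Ice volume = water volume × ρ_w/ρ_ice = 2.745×10^5 × 999.1/906 = 3.03×10^5 km³.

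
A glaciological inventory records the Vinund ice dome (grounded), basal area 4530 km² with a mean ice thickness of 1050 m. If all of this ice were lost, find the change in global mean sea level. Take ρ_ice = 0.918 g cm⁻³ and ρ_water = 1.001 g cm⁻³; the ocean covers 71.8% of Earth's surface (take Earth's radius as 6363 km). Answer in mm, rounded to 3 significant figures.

Vinund: ice volume = 4530 km² × 1050 m = 4756 km³; 4756 × (918/1001) = 4362 km³ of water.
Spread over 3.65×10^14 m² of ocean, Δh = 4.362×10^12 / 3.65×10^14 = 0.0119 m = 11.9 mm.

≈ 11.9 mm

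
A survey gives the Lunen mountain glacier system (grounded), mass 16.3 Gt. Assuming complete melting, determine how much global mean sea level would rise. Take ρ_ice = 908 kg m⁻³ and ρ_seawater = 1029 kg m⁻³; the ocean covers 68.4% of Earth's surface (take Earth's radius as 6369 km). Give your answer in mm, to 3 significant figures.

Lunen: 16.3 Gt = 1.630×10^13 kg; dividing by ρ_w = 1029 kg m⁻³ gives 1.584×10^10 m³ of water.
Spread over 3.49×10^14 m² of ocean, Δh = 1.584×10^10 / 3.49×10^14 = 4.54×10^-5 m = 0.0454 mm.

≈ 0.0454 mm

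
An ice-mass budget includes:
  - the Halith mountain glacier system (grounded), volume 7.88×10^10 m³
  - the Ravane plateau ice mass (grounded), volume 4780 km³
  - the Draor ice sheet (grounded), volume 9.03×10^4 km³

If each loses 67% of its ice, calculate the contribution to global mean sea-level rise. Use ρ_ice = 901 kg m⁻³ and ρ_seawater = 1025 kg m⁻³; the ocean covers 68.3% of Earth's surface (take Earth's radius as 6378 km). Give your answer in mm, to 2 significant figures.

≈ 160 mm

Halith: 0.67 × 7.88×10^10 m³ × (901/1025) = 4.641×10^10 m³ of water.
Ravane: 0.67 × 4780 km³ × (901/1025) = 2815 km³ of water.
Draor: 0.67 × 9.03×10^4 km³ × (901/1025) = 5.318×10^4 km³ of water.
Total added water ≈ 5.604×10^13 m³ over 3.49×10^14 m² → Δh = 0.161 m = 160 mm.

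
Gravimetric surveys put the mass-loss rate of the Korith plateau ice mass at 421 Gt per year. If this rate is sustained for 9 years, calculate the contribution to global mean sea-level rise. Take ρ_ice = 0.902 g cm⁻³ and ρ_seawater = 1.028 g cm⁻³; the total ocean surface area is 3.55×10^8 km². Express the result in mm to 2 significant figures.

Total mass lost = 421 Gt/yr × 9 yr = 3789 Gt = 3.789×10^15 kg.
ρ_w = 1.028 g cm⁻³ = 1028 kg m⁻³, so water volume = 3.789×10^15 / 1028 = 3.686×10^12 m³.
Δh = 3.686×10^12 / 3.55×10^14 = 0.0104 m = 10 mm.

≈ 10 mm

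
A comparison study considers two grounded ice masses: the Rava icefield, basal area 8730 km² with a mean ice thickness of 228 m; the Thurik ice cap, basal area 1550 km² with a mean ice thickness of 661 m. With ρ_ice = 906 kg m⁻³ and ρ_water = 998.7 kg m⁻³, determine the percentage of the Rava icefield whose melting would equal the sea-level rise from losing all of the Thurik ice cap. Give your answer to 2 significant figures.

Equal sea-level rise means equal mass of meltwater, i.e. equal mass of ice lost.
Ice mass of Thurik: 9.282×10^14 kg; ice mass of Rava: 1.803×10^15 kg.
Fraction required = 9.282×10^14 / 1.803×10^15 = 0.515 → 51 %.

≈ 51 %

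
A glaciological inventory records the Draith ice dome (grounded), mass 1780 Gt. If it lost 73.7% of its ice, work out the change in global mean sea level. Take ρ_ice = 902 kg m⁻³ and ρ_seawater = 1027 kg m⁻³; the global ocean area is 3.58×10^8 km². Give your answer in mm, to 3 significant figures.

Draith: 0.737 × 1780 Gt = 1.312×10^15 kg; dividing by ρ_w = 1027 kg m⁻³ gives 1.277×10^12 m³ of water.
Spread over 3.58×10^14 m² of ocean, Δh = 1.277×10^12 / 3.58×10^14 = 3.57×10^-3 m = 3.57 mm.

≈ 3.57 mm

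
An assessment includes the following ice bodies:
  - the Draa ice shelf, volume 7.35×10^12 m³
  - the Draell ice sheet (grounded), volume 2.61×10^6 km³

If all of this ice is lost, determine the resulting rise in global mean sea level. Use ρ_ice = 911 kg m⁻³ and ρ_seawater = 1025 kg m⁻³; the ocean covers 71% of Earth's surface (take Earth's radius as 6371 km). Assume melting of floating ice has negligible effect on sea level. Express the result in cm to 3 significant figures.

The Draa ice shelf is floating and already displaces its own weight of water, so its melt adds essentially nothing to sea level.
Draell: 2.61×10^6 km³ × (911/1025) = 2.320×10^6 km³ of water.
Total added water ≈ 2.320×10^15 m³ over 3.62×10^14 m² → Δh = 6.41 m = 641 cm.

≈ 641 cm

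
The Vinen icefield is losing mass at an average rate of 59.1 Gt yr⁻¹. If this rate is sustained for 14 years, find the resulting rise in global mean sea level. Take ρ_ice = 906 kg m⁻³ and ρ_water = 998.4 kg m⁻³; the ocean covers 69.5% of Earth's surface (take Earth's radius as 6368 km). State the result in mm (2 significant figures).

≈ 2.3 mm

Total mass lost = 59.1 Gt/yr × 14 yr = 827.4 Gt = 8.274×10^14 kg.
ρ_w = 998.4 kg m⁻³, so water volume = 8.274×10^14 / 998.4 = 8.287×10^11 m³.
Δh = 8.287×10^11 / 3.54×10^14 = 2.34×10^-3 m = 2.3 mm.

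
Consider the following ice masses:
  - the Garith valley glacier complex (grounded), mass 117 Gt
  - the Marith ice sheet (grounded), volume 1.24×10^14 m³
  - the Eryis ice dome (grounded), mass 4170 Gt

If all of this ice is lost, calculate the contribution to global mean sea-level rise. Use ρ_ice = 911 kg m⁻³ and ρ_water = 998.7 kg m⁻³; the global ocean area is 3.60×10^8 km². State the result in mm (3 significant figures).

≈ 326 mm

Garith: 117 Gt = 1.170×10^14 kg; dividing by ρ_w = 998.7 kg m⁻³ gives 1.172×10^11 m³ of water.
Marith: 1.24×10^14 m³ × (911/998.7) = 1.131×10^14 m³ of water.
Eryis: 4170 Gt = 4.170×10^15 kg; dividing by ρ_w = 998.7 kg m⁻³ gives 4.175×10^12 m³ of water.
Total added water ≈ 1.174×10^14 m³ over 3.60×10^14 m² → Δh = 0.326 m = 326 mm.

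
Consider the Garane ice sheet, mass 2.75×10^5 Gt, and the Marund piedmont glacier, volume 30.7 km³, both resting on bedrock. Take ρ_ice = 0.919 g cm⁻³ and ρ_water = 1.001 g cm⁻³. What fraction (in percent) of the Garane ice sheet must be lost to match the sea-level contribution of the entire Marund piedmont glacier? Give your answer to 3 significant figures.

≈ 0.0103 %

Equal sea-level rise means equal mass of meltwater, i.e. equal mass of ice lost.
Ice mass of Marund: 2.821×10^13 kg; ice mass of Garane: 2.750×10^17 kg.
Fraction required = 2.821×10^13 / 2.750×10^17 = 1.03×10^-4 → 0.0103 %.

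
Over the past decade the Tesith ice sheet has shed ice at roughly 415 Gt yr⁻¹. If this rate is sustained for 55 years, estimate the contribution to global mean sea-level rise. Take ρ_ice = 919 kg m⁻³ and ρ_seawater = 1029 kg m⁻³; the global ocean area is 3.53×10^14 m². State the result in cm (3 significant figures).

Total mass lost = 415 Gt/yr × 55 yr = 2.282×10^4 Gt = 2.282×10^16 kg.
ρ_w = 1029 kg m⁻³, so water volume = 2.282×10^16 / 1029 = 2.218×10^13 m³.
Δh = 2.218×10^13 / 3.53×10^14 = 0.0628 m = 6.28 cm.

≈ 6.28 cm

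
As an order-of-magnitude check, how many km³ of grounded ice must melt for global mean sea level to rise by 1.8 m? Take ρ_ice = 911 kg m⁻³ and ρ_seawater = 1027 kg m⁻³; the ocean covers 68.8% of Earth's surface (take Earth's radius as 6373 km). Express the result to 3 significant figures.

≈ 7.13×10^5 km³

Required water volume = Δh × A = 1.8 m × 3.51×10^14 m² = 6.321×10^14 m³ = 6.321×10^5 km³.
Ice volume = water volume × ρ_w/ρ_ice = 6.321×10^5 × 1027/911 = 7.13×10^5 km³.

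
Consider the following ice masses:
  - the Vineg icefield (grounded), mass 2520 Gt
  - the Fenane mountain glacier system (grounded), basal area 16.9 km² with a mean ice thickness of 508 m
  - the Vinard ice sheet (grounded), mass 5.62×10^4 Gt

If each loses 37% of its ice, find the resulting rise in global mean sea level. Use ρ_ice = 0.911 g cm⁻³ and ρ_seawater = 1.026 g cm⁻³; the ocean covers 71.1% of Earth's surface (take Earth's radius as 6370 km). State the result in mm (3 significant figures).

≈ 58.4 mm

Vineg: 0.37 × 2520 Gt = 9.324×10^14 kg; dividing by ρ_w = 1.026 g cm⁻³ = 1026 kg m⁻³ gives 9.088×10^11 m³ of water.
Fenane: ice volume = 16.9 km² × 508 m = 8.585 km³; 0.37 × 8.585 × (911/1026) = 2.820 km³ of water.
Vinard: 0.37 × 5.62×10^4 Gt = 2.079×10^16 kg; dividing by ρ_w = 1026 kg m⁻³ gives 2.027×10^13 m³ of water.
Total added water ≈ 2.118×10^13 m³ over 3.63×10^14 m² → Δh = 0.0584 m = 58.4 mm.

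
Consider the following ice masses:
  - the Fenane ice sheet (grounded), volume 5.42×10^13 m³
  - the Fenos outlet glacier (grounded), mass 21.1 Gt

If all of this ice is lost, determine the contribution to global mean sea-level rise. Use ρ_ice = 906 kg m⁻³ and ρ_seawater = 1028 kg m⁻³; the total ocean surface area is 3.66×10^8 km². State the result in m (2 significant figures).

≈ 0.13 m

Fenane: 5.42×10^13 m³ × (906/1028) = 4.777×10^13 m³ of water.
Fenos: 21.1 Gt = 2.110×10^13 kg; dividing by ρ_w = 1028 kg m⁻³ gives 2.053×10^10 m³ of water.
Total added water ≈ 4.779×10^13 m³ over 3.66×10^14 m² → Δh = 0.131 m.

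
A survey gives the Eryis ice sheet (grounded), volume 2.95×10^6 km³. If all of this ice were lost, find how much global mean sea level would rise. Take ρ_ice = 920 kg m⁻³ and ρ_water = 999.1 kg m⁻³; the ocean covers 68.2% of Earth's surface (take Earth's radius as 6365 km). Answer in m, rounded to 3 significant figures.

Eryis: 2.95×10^6 km³ × (920/999.1) = 2.716×10^6 km³ of water.
Spread over 3.47×10^14 m² of ocean, Δh = 2.716×10^15 / 3.47×10^14 = 7.82 m.

≈ 7.82 m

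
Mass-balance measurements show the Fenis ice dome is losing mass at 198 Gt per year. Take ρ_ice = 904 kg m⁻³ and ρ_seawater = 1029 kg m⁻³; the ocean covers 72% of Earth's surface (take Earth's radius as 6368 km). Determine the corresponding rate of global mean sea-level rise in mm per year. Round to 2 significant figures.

≈ 0.52 mm/yr

ρ_w = 1029 kg m⁻³. Annual water volume added = 198 Gt / ρ_w = 1.980×10^14 kg / 1029 kg m⁻³ = 1.924×10^11 m³.
Δh per year = 1.924×10^11 / 3.67×10^14 = 5.24×10^-4 m = 0.52 mm.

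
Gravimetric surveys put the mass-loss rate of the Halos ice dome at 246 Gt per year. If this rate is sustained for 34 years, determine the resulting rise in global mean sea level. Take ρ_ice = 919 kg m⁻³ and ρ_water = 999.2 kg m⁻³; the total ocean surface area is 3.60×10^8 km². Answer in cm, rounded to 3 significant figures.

Total mass lost = 246 Gt/yr × 34 yr = 8364 Gt = 8.364×10^15 kg.
ρ_w = 999.2 kg m⁻³, so water volume = 8.364×10^15 / 999.2 = 8.371×10^12 m³.
Δh = 8.371×10^12 / 3.60×10^14 = 0.0233 m = 2.33 cm.

≈ 2.33 cm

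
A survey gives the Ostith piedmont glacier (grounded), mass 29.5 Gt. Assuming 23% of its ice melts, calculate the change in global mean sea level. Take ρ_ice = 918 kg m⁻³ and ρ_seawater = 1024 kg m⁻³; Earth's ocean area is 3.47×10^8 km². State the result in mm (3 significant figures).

Ostith: 0.23 × 29.5 Gt = 6.785×10^12 kg; dividing by ρ_w = 1024 kg m⁻³ gives 6.626×10^9 m³ of water.
Spread over 3.47×10^14 m² of ocean, Δh = 6.626×10^9 / 3.47×10^14 = 1.91×10^-5 m = 0.0191 mm.

≈ 0.0191 mm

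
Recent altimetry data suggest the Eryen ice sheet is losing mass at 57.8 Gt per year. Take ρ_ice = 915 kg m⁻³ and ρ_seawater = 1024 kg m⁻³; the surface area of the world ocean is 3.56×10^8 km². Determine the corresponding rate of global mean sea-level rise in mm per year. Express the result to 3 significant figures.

≈ 0.159 mm/yr

ρ_w = 1024 kg m⁻³. Annual water volume added = 57.8 Gt / ρ_w = 5.780×10^13 kg / 1024 kg m⁻³ = 5.645×10^10 m³.
Δh per year = 5.645×10^10 / 3.56×10^14 = 1.59×10^-4 m = 0.159 mm.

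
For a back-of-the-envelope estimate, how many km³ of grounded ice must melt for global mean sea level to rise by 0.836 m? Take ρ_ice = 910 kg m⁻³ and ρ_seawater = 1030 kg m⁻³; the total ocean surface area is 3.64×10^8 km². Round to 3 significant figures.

Required water volume = Δh × A = 0.836 m × 3.64×10^14 m² = 3.043×10^14 m³ = 3.043×10^5 km³.
Ice volume = water volume × ρ_w/ρ_ice = 3.043×10^5 × 1030/910 = 3.44×10^5 km³.

≈ 3.44×10^5 km³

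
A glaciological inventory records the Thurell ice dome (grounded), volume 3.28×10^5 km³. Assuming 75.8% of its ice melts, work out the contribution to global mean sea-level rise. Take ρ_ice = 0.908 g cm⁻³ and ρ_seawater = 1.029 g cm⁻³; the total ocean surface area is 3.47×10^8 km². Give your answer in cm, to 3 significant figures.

≈ 63.2 cm

Thurell: 0.758 × 3.28×10^5 km³ × (908/1029) = 2.194×10^5 km³ of water.
Spread over 3.47×10^14 m² of ocean, Δh = 2.194×10^14 / 3.47×10^14 = 0.632 m = 63.2 cm.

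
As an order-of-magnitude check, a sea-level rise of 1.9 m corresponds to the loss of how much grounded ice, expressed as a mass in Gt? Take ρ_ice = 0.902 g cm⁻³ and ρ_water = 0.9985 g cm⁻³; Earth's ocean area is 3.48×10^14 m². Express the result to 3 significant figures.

Required water volume = Δh × A = 1.9 m × 3.48×10^14 m² = 6.612×10^14 m³.
ρ_w = 0.9985 g cm⁻³ = 998.5 kg m⁻³, so the mass of water = 6.612×10^14 m³ × 998.5 kg m⁻³ = 6.602×10^17 kg = 6.60×10^5 Gt (and the same mass of ice, by conservation).

≈ 6.60×10^5 Gt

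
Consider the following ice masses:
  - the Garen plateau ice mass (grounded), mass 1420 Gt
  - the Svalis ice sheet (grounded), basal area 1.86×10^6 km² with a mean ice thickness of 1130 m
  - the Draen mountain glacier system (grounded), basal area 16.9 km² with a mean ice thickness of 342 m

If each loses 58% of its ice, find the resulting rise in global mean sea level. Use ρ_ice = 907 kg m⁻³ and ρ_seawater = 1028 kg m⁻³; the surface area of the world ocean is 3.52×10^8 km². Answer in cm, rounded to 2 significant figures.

≈ 310 cm

Garen: 0.58 × 1420 Gt = 8.236×10^14 kg; dividing by ρ_w = 1028 kg m⁻³ gives 8.012×10^11 m³ of water.
Svalis: ice volume = 1.86×10^6 km² × 1130 m = 2.102×10^6 km³; 0.58 × 2.102×10^6 × (907/1028) = 1.076×10^6 km³ of water.
Draen: ice volume = 16.9 km² × 342 m = 5.780 km³; 0.58 × 5.780 × (907/1028) = 2.958 km³ of water.
Total added water ≈ 1.076×10^15 m³ over 3.52×10^14 m² → Δh = 3.06 m = 310 cm.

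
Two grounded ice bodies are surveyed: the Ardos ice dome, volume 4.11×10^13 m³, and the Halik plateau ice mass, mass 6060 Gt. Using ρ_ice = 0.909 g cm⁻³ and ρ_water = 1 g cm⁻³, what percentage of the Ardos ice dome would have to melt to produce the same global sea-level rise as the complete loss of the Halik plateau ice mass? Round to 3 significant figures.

Equal sea-level rise means equal mass of meltwater, i.e. equal mass of ice lost.
Ice mass of Halik: 6.060×10^15 kg; ice mass of Ardos: 3.736×10^16 kg.
Fraction required = 6.060×10^15 / 3.736×10^16 = 0.162 → 16.2 %.

≈ 16.2 %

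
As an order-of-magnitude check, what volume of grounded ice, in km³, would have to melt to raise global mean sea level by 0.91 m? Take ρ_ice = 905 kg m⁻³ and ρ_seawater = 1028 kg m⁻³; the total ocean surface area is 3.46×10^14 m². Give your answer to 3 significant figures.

≈ 3.58×10^5 km³

Required water volume = Δh × A = 0.91 m × 3.46×10^14 m² = 3.149×10^14 m³ = 3.149×10^5 km³.
Ice volume = water volume × ρ_w/ρ_ice = 3.149×10^5 × 1028/905 = 3.58×10^5 km³.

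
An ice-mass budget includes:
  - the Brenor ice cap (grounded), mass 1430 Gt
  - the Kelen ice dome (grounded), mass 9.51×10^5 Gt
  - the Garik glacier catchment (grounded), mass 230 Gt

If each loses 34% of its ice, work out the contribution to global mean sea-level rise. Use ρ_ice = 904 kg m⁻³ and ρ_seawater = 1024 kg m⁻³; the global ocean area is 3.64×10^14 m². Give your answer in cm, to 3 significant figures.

Brenor: 0.34 × 1430 Gt = 4.862×10^14 kg; dividing by ρ_w = 1024 kg m⁻³ gives 4.748×10^11 m³ of water.
Kelen: 0.34 × 9.51×10^5 Gt = 3.233×10^17 kg; dividing by ρ_w = 1024 kg m⁻³ gives 3.158×10^14 m³ of water.
Garik: 0.34 × 230 Gt = 7.820×10^13 kg; dividing by ρ_w = 1024 kg m⁻³ gives 7.637×10^10 m³ of water.
Total added water ≈ 3.163×10^14 m³ over 3.64×10^14 m² → Δh = 0.869 m = 86.9 cm.

≈ 86.9 cm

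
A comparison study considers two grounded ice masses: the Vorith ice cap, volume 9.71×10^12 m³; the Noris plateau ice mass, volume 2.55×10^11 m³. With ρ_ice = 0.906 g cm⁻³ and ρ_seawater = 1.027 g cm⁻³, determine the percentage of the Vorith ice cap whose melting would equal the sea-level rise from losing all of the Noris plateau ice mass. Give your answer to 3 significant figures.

Equal sea-level rise means equal mass of meltwater, i.e. equal mass of ice lost.
Ice mass of Noris: 2.310×10^14 kg; ice mass of Vorith: 8.797×10^15 kg.
Fraction required = 2.310×10^14 / 8.797×10^15 = 0.0263 → 2.63 %.

≈ 2.63 %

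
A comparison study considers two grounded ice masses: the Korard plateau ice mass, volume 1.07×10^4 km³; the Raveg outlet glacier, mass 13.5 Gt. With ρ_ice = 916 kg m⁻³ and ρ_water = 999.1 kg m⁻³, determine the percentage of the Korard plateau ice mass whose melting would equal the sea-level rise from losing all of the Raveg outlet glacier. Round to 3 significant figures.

Equal sea-level rise means equal mass of meltwater, i.e. equal mass of ice lost.
Ice mass of Raveg: 1.350×10^13 kg; ice mass of Korard: 9.801×10^15 kg.
Fraction required = 1.350×10^13 / 9.801×10^15 = 1.38×10^-3 → 0.138 %.

≈ 0.138 %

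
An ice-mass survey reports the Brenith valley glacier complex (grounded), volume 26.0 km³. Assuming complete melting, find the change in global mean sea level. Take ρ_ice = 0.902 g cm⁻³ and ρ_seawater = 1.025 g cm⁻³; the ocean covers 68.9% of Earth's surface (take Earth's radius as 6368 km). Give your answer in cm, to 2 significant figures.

≈ 6.5×10^-3 cm

Brenith: 26.0 km³ × (902/1025) = 22.88 km³ of water.
Spread over 3.51×10^14 m² of ocean, Δh = 2.288×10^10 / 3.51×10^14 = 6.52×10^-5 m = 6.5×10^-3 cm.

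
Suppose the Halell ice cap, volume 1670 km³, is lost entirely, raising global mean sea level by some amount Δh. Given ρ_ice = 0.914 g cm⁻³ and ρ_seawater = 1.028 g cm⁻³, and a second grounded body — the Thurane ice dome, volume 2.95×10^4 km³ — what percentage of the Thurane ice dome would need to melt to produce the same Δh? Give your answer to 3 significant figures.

Equal sea-level rise means equal mass of meltwater, i.e. equal mass of ice lost.
Ice mass of Halell: 1.526×10^15 kg; ice mass of Thurane: 2.696×10^16 kg.
Fraction required = 1.526×10^15 / 2.696×10^16 = 0.0566 → 5.66 %.

≈ 5.66 %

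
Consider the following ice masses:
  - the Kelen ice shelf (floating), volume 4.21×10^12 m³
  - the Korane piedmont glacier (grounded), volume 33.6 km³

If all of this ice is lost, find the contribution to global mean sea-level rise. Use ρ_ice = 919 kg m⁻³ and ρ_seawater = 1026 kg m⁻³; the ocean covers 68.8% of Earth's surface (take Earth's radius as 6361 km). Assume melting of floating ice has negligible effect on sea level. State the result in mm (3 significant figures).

≈ 0.0860 mm

The Kelen ice shelf is floating and already displaces its own weight of water, so its melt adds essentially nothing to sea level.
Korane: 33.6 km³ × (919/1026) = 30.10 km³ of water.
Total added water ≈ 3.010×10^10 m³ over 3.50×10^14 m² → Δh = 8.60×10^-5 m = 0.0860 mm.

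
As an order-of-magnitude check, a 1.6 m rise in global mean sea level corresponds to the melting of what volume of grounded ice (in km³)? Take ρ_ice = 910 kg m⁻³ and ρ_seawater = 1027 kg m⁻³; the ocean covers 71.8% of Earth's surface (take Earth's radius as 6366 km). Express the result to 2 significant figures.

≈ 6.6×10^5 km³

Required water volume = Δh × A = 1.6 m × 3.66×10^14 m² = 5.850×10^14 m³ = 5.850×10^5 km³.
Ice volume = water volume × ρ_w/ρ_ice = 5.850×10^5 × 1027/910 = 6.6×10^5 km³.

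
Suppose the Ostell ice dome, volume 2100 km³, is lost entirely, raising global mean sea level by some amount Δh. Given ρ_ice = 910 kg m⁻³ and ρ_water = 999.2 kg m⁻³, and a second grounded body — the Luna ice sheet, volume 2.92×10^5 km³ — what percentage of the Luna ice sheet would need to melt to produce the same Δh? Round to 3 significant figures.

≈ 0.719 %

Equal sea-level rise means equal mass of meltwater, i.e. equal mass of ice lost.
Ice mass of Ostell: 1.911×10^15 kg; ice mass of Luna: 2.657×10^17 kg.
Fraction required = 1.911×10^15 / 2.657×10^17 = 7.19×10^-3 → 0.719 %.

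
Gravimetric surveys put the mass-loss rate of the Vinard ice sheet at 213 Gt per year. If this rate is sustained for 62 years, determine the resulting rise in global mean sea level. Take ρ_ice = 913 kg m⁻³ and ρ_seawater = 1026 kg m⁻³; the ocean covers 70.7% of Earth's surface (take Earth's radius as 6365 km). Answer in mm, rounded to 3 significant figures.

≈ 35.8 mm

Total mass lost = 213 Gt/yr × 62 yr = 1.321×10^4 Gt = 1.321×10^16 kg.
ρ_w = 1026 kg m⁻³, so water volume = 1.321×10^16 / 1026 = 1.287×10^13 m³.
Δh = 1.287×10^13 / 3.60×10^14 = 0.0358 m = 35.8 mm.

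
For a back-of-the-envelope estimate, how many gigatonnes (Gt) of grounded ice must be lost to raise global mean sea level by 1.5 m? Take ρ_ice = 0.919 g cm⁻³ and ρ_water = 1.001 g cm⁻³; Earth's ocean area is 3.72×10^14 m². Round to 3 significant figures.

Required water volume = Δh × A = 1.5 m × 3.72×10^14 m² = 5.580×10^14 m³.
ρ_w = 1.001 g cm⁻³ = 1001 kg m⁻³, so the mass of water = 5.580×10^14 m³ × 1001 kg m⁻³ = 5.586×10^17 kg = 5.59×10^5 Gt (and the same mass of ice, by conservation).

≈ 5.59×10^5 Gt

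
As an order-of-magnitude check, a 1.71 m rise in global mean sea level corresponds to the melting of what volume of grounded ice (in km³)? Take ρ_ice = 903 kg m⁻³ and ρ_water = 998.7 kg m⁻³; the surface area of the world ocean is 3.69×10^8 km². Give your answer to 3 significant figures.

Required water volume = Δh × A = 1.71 m × 3.69×10^14 m² = 6.310×10^14 m³ = 6.310×10^5 km³.
Ice volume = water volume × ρ_w/ρ_ice = 6.310×10^5 × 998.7/903 = 6.98×10^5 km³.

≈ 6.98×10^5 km³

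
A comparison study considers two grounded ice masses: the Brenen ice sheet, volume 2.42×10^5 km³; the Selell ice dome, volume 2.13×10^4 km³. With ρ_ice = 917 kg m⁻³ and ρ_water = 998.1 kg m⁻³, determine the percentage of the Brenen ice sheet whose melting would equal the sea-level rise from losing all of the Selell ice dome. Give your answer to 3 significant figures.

≈ 8.80 %

Equal sea-level rise means equal mass of meltwater, i.e. equal mass of ice lost.
Ice mass of Selell: 1.953×10^16 kg; ice mass of Brenen: 2.219×10^17 kg.
Fraction required = 1.953×10^16 / 2.219×10^17 = 0.0880 → 8.80 %.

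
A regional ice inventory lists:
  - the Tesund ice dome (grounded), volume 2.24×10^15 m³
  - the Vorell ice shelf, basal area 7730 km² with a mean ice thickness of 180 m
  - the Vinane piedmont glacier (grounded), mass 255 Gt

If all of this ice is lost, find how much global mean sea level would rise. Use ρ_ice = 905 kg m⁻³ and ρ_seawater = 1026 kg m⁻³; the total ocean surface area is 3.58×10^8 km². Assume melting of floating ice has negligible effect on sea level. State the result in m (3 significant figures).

Tesund: 2.24×10^15 m³ × (905/1026) = 1.976×10^15 m³ of water.
The Vorell ice shelf is floating and already displaces its own weight of water, so its melt adds essentially nothing to sea level.
Vinane: 255 Gt = 2.550×10^14 kg; dividing by ρ_w = 1026 kg m⁻³ gives 2.485×10^11 m³ of water.
Total added water ≈ 1.976×10^15 m³ over 3.58×10^14 m² → Δh = 5.52 m.

≈ 5.52 m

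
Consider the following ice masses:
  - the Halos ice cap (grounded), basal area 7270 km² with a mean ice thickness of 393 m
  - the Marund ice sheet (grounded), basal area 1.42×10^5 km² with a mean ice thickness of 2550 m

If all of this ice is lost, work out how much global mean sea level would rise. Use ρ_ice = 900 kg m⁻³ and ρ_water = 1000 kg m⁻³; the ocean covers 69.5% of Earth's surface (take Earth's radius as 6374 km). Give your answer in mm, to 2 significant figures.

≈ 930 mm

Halos: ice volume = 7270 km² × 393 m = 2857 km³; 2857 × (900/1000) = 2571 km³ of water.
Marund: ice volume = 1.42×10^5 km² × 2550 m = 3.621×10^5 km³; 3.621×10^5 × (900/1000) = 3.259×10^5 km³ of water.
Total added water ≈ 3.285×10^14 m³ over 3.55×10^14 m² → Δh = 0.926 m = 930 mm.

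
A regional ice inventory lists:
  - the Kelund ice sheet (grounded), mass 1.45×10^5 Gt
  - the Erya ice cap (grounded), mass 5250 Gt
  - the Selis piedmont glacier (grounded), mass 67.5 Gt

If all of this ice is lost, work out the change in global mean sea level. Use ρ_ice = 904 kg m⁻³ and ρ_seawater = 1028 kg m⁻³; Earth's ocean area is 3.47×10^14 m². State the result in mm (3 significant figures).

≈ 421 mm

Kelund: 1.45×10^5 Gt = 1.450×10^17 kg; dividing by ρ_w = 1028 kg m⁻³ gives 1.411×10^14 m³ of water.
Erya: 5250 Gt = 5.250×10^15 kg; dividing by ρ_w = 1028 kg m⁻³ gives 5.107×10^12 m³ of water.
Selis: 67.5 Gt = 6.750×10^13 kg; dividing by ρ_w = 1028 kg m⁻³ gives 6.566×10^10 m³ of water.
Total added water ≈ 1.462×10^14 m³ over 3.47×10^14 m² → Δh = 0.421 m = 421 mm.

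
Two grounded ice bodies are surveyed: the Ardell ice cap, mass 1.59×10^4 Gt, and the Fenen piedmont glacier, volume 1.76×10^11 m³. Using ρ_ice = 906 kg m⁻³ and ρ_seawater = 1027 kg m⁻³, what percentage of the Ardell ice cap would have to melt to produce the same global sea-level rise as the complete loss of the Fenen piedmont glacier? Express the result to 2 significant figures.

≈ 1.0 %

Equal sea-level rise means equal mass of meltwater, i.e. equal mass of ice lost.
Ice mass of Fenen: 1.595×10^14 kg; ice mass of Ardell: 1.590×10^16 kg.
Fraction required = 1.595×10^14 / 1.590×10^16 = 0.0100 → 1.0 %.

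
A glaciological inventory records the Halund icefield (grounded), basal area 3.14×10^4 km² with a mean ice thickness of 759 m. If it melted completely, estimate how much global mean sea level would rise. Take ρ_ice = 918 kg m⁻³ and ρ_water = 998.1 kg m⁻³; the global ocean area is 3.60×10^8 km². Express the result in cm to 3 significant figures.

≈ 6.09 cm

Halund: ice volume = 3.14×10^4 km² × 759 m = 2.383×10^4 km³; 2.383×10^4 × (918/998.1) = 2.192×10^4 km³ of water.
Spread over 3.60×10^14 m² of ocean, Δh = 2.192×10^13 / 3.60×10^14 = 0.0609 m = 6.09 cm.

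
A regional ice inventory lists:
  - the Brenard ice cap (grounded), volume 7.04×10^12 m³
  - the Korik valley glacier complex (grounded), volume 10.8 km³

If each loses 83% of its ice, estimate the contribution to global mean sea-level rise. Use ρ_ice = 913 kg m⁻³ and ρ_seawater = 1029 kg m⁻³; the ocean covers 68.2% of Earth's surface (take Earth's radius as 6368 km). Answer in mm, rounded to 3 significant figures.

Brenard: 0.83 × 7.04×10^12 m³ × (913/1029) = 5.184×10^12 m³ of water.
Korik: 0.83 × 10.8 km³ × (913/1029) = 7.953 km³ of water.
Total added water ≈ 5.192×10^12 m³ over 3.48×10^14 m² → Δh = 0.0149 m = 14.9 mm.

≈ 14.9 mm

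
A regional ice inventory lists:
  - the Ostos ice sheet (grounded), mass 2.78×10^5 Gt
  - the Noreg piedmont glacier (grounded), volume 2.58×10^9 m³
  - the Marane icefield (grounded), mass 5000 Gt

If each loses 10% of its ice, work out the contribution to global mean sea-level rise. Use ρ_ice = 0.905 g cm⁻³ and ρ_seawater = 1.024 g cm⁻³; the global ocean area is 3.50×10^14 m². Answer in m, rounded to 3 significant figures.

Ostos: 0.1 × 2.78×10^5 Gt = 2.780×10^16 kg; dividing by ρ_w = 1.024 g cm⁻³ = 1024 kg m⁻³ gives 2.715×10^13 m³ of water.
Noreg: 0.1 × 2.58×10^9 m³ × (905/1024) = 2.280×10^8 m³ of water.
Marane: 0.1 × 5000 Gt = 5.000×10^14 kg; dividing by ρ_w = 1024 kg m⁻³ gives 4.883×10^11 m³ of water.
Total added water ≈ 2.764×10^13 m³ over 3.50×10^14 m² → Δh = 0.0790 m.

≈ 0.0790 m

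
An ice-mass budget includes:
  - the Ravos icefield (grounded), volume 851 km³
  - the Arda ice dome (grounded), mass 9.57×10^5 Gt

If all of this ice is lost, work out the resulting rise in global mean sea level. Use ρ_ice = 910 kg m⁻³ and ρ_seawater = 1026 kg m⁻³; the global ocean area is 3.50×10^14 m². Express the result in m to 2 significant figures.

≈ 2.7 m

Ravos: 851 km³ × (910/1026) = 754.8 km³ of water.
Arda: 9.57×10^5 Gt = 9.570×10^17 kg; dividing by ρ_w = 1026 kg m⁻³ gives 9.327×10^14 m³ of water.
Total added water ≈ 9.335×10^14 m³ over 3.50×10^14 m² → Δh = 2.67 m.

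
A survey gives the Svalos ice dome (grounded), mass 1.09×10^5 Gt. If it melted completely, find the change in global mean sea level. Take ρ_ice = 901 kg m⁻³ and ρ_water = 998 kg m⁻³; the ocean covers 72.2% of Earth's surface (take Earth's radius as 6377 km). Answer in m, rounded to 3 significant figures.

Svalos: 1.09×10^5 Gt = 1.090×10^17 kg; dividing by ρ_w = 998 kg m⁻³ gives 1.092×10^14 m³ of water.
Spread over 3.69×10^14 m² of ocean, Δh = 1.092×10^14 / 3.69×10^14 = 0.296 m.

≈ 0.296 m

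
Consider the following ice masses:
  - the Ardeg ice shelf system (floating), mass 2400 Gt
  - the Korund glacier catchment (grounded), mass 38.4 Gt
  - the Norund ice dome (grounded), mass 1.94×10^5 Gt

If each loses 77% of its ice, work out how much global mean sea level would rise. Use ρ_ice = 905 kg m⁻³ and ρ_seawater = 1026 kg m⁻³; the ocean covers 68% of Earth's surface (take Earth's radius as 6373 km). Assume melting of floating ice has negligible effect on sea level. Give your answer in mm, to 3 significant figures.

The Ardeg ice shelf system is floating and already displaces its own weight of water, so its melt adds essentially nothing to sea level.
Korund: 0.77 × 38.4 Gt = 2.957×10^13 kg; dividing by ρ_w = 1026 kg m⁻³ gives 2.882×10^10 m³ of water.
Norund: 0.77 × 1.94×10^5 Gt = 1.494×10^17 kg; dividing by ρ_w = 1026 kg m⁻³ gives 1.456×10^14 m³ of water.
Total added water ≈ 1.456×10^14 m³ over 3.47×10^14 m² → Δh = 0.420 m = 420 mm.

≈ 420 mm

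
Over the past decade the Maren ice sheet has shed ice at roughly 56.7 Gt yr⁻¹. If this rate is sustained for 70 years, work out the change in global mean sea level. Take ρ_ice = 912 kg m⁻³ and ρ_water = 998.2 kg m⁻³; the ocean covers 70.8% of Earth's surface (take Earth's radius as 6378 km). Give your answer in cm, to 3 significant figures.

Total mass lost = 56.7 Gt/yr × 70 yr = 3969 Gt = 3.969×10^15 kg.
ρ_w = 998.2 kg m⁻³, so water volume = 3.969×10^15 / 998.2 = 3.976×10^12 m³.
Δh = 3.976×10^12 / 3.62×10^14 = 0.0110 m = 1.10 cm.

≈ 1.10 cm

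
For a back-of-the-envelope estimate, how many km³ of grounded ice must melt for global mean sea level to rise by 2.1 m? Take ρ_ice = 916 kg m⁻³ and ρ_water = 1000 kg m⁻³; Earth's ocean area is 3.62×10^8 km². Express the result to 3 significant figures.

≈ 8.30×10^5 km³

Required water volume = Δh × A = 2.1 m × 3.62×10^14 m² = 7.602×10^14 m³ = 7.602×10^5 km³.
Ice volume = water volume × ρ_w/ρ_ice = 7.602×10^5 × 1000/916 = 8.30×10^5 km³.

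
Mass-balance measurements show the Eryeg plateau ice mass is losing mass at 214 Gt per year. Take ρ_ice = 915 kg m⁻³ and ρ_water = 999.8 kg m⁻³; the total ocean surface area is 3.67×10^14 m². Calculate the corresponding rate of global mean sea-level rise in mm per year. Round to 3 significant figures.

ρ_w = 999.8 kg m⁻³. Annual water volume added = 214 Gt / ρ_w = 2.140×10^14 kg / 999.8 kg m⁻³ = 2.140×10^11 m³.
Δh per year = 2.140×10^11 / 3.67×10^14 = 5.83×10^-4 m = 0.583 mm.

≈ 0.583 mm/yr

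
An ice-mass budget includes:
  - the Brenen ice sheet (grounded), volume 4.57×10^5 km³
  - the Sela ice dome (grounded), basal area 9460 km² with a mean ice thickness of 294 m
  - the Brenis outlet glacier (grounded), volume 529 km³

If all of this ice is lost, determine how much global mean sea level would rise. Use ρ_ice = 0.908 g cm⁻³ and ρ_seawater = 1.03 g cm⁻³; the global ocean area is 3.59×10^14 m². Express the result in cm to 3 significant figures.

Brenen: 4.57×10^5 km³ × (908/1030) = 4.029×10^5 km³ of water.
Sela: ice volume = 9460 km² × 294 m = 2781 km³; 2781 × (908/1030) = 2452 km³ of water.
Brenis: 529 km³ × (908/1030) = 466.3 km³ of water.
Total added water ≈ 4.058×10^14 m³ over 3.59×10^14 m² → Δh = 1.13 m = 113 cm.

≈ 113 cm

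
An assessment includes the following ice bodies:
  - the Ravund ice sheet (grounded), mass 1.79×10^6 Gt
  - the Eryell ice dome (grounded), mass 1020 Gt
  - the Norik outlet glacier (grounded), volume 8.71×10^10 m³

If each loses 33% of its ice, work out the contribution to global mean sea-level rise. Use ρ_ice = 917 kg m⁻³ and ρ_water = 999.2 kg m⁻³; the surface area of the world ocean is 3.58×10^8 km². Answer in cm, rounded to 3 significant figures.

≈ 165 cm

Ravund: 0.33 × 1.79×10^6 Gt = 5.907×10^17 kg; dividing by ρ_w = 999.2 kg m⁻³ gives 5.912×10^14 m³ of water.
Eryell: 0.33 × 1020 Gt = 3.366×10^14 kg; dividing by ρ_w = 999.2 kg m⁻³ gives 3.369×10^11 m³ of water.
Norik: 0.33 × 8.71×10^10 m³ × (917/999.2) = 2.638×10^10 m³ of water.
Total added water ≈ 5.915×10^14 m³ over 3.58×10^14 m² → Δh = 1.65 m = 165 cm.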